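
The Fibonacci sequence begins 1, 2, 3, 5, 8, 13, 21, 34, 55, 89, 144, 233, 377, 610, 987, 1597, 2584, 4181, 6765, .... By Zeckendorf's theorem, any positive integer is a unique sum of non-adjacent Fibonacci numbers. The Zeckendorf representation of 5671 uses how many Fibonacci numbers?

6

Greedy algorithm:
subtract 4181 from 5671: 1490 remains
subtract 987 from 1490: 503 remains
subtract 377 from 503: 126 remains
subtract 89 from 126: 37 remains
subtract 34 from 37: 3 remains
subtract 3 from 3: 0 remains
5671 = 4181 + 987 + 377 + 89 + 34 + 3, which has 6 terms.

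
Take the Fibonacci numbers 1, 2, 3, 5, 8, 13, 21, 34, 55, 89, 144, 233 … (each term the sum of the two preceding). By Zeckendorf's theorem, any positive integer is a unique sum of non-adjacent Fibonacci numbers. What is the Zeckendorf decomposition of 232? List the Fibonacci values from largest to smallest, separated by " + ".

144 + 55 + 21 + 8 + 3 + 1

take 144 (≤ 232); 232 − 144 = 88
take 55 (≤ 88); 88 − 55 = 33
take 21 (≤ 33); 33 − 21 = 12
take 8 (≤ 12); 12 − 8 = 4
take 3 (≤ 4); 4 − 3 = 1
take 1 (≤ 1); 1 − 1 = 0
So 232 = 144 + 55 + 21 + 8 + 3 + 1, with no two terms consecutive in the sequence.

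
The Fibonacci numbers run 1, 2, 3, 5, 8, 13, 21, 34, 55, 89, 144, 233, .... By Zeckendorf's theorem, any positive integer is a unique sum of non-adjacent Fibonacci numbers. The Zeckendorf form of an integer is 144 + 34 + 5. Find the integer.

144 + 34 + 5 = 183.

183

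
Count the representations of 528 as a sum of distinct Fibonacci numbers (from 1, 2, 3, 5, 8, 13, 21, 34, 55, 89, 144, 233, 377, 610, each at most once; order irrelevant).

528 = 377+144+5+2 = 377+89+55+5+2 = 377+89+34+21+5+2 = 233+144+89+55+5+2 = … (3 more), for 7 in all.

7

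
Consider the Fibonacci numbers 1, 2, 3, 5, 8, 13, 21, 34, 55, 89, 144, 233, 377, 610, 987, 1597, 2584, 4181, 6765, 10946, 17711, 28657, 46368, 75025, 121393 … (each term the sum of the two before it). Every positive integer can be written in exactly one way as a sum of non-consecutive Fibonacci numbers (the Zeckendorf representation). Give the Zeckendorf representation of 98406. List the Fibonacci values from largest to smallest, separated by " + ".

98406 − 75025 = 23381
23381 − 17711 = 5670
5670 − 4181 = 1489
1489 − 987 = 502
502 − 377 = 125
125 − 89 = 36
36 − 34 = 2
2 − 2 = 0
So 98406 = 75025 + 17711 + 4181 + 987 + 377 + 89 + 34 + 2, with no two terms consecutive in the sequence.

75025 + 17711 + 4181 + 987 + 377 + 89 + 34 + 2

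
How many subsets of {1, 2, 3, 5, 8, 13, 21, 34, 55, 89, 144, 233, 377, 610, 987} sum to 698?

3

698 = 610+55+21+8+3+1 = 377+233+55+21+8+3+1 = 377+144+89+55+21+8+3+1 — 3 representations.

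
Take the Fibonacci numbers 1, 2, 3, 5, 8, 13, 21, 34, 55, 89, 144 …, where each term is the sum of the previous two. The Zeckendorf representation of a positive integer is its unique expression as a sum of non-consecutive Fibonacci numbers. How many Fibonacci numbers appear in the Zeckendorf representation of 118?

take 89 (≤ 118); 118 − 89 = 29
take 21 (≤ 29); 29 − 21 = 8
take 8 (≤ 8); 8 − 8 = 0
118 = 89 + 21 + 8, which has 3 terms.

3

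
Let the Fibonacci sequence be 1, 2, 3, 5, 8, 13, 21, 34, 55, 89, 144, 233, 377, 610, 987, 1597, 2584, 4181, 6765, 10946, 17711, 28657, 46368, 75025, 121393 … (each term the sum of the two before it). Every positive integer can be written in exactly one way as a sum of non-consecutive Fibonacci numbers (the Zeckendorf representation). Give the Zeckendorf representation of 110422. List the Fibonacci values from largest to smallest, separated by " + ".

Repeatedly subtract the largest Fibonacci number that fits:
110422: greatest Fibonacci not exceeding it is 75025, leaving 35397
35397: greatest Fibonacci not exceeding it is 28657, leaving 6740
6740: greatest Fibonacci not exceeding it is 4181, leaving 2559
2559: greatest Fibonacci not exceeding it is 1597, leaving 962
962: greatest Fibonacci not exceeding it is 610, leaving 352
352: greatest Fibonacci not exceeding it is 233, leaving 119
119: greatest Fibonacci not exceeding it is 89, leaving 30
30: greatest Fibonacci not exceeding it is 21, leaving 9
9: greatest Fibonacci not exceeding it is 8, leaving 1
1: greatest Fibonacci not exceeding it is 1, leaving 0
So 110422 = 75025 + 28657 + 4181 + 1597 + 610 + 233 + 89 + 21 + 8 + 1, with no two terms consecutive in the sequence.

75025 + 28657 + 4181 + 1597 + 610 + 233 + 89 + 21 + 8 + 1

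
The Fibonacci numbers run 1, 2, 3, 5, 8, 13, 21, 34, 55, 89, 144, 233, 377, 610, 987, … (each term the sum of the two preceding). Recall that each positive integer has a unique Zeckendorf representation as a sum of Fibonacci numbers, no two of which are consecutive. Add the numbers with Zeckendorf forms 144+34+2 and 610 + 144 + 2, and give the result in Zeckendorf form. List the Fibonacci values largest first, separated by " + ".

The two numbers are 180 and 756, so their sum is 936.
936: greatest Fibonacci not exceeding it is 610, leaving 326
326: greatest Fibonacci not exceeding it is 233, leaving 93
93: greatest Fibonacci not exceeding it is 89, leaving 4
4: greatest Fibonacci not exceeding it is 3, leaving 1
1: greatest Fibonacci not exceeding it is 1, leaving 0

610 + 233 + 89 + 3 + 1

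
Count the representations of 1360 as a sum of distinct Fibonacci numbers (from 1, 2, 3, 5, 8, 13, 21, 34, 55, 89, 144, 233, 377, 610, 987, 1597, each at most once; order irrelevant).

10

1360 = 987+233+89+34+13+3+1 = 987+233+89+34+8+5+3+1 = 610+377+233+89+34+13+3+1 = 987+233+89+21+13+8+5+3+1 = … (6 more), for 10 in all.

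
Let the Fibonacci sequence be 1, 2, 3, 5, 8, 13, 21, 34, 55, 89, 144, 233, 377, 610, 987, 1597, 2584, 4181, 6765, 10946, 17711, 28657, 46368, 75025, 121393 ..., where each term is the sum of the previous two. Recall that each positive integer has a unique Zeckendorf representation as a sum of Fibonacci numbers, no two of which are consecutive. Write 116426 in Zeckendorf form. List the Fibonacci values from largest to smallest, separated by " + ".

Greedy algorithm:
take 75025 (≤ 116426); 116426 − 75025 = 41401
take 28657 (≤ 41401); 41401 − 28657 = 12744
take 10946 (≤ 12744); 12744 − 10946 = 1798
take 1597 (≤ 1798); 1798 − 1597 = 201
take 144 (≤ 201); 201 − 144 = 57
take 55 (≤ 57); 57 − 55 = 2
take 2 (≤ 2); 2 − 2 = 0
So 116426 = 75025 + 28657 + 10946 + 1597 + 144 + 55 + 2, with no two terms consecutive in the sequence.

75025 + 28657 + 10946 + 1597 + 144 + 55 + 2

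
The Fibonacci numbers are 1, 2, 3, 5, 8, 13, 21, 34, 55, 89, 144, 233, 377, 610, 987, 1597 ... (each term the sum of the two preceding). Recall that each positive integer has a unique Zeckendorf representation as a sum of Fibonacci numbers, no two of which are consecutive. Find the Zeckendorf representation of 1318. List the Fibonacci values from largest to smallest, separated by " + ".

987 + 233 + 89 + 8 + 1

Greedily peel off the largest Fibonacci term at each step:
take 987 (≤ 1318); 1318 − 987 = 331
take 233 (≤ 331); 331 − 233 = 98
take 89 (≤ 98); 98 − 89 = 9
take 8 (≤ 9); 9 − 8 = 1
take 1 (≤ 1); 1 − 1 = 0
So 1318 = 987 + 233 + 89 + 8 + 1, with no two terms consecutive in the sequence.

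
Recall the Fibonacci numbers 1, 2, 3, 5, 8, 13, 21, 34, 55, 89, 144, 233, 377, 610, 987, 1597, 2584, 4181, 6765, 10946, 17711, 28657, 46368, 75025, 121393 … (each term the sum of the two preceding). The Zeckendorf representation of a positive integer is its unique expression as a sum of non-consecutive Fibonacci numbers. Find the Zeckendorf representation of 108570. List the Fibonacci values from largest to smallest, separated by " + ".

75025 + 28657 + 4181 + 610 + 89 + 8

108570 − 75025 = 33545
33545 − 28657 = 4888
4888 − 4181 = 707
707 − 610 = 97
97 − 89 = 8
8 − 8 = 0
So 108570 = 75025 + 28657 + 4181 + 610 + 89 + 8, with no two terms consecutive in the sequence.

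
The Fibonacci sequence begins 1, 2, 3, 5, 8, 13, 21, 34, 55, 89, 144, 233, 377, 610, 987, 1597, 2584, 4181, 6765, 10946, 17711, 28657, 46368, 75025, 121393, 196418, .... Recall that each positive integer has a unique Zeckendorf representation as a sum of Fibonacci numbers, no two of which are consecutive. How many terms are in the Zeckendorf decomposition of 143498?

7

Greedily peel off the largest Fibonacci term at each step:
121393 ≤ 143498 < 196418, so take 121393; remainder 22105
17711 ≤ 22105 < 28657, so take 17711; remainder 4394
4181 ≤ 4394 < 6765, so take 4181; remainder 213
144 ≤ 213 < 233, so take 144; remainder 69
55 ≤ 69 < 89, so take 55; remainder 14
13 ≤ 14 < 21, so take 13; remainder 1
1 ≤ 1 < 2, so take 1; remainder 0
143498 = 121393 + 17711 + 4181 + 144 + 55 + 13 + 1, which has 7 terms.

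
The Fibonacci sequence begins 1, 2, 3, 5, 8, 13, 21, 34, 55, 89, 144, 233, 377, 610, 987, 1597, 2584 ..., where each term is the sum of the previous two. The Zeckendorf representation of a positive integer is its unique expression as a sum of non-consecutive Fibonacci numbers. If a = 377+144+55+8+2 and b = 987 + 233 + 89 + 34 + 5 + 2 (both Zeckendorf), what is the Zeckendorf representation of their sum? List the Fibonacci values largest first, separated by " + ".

1597 + 233 + 89 + 13 + 3 + 1

The two numbers are 586 and 1350, so their sum is 1936.
largest Fibonacci ≤ 1936 is 1597; 1936 − 1597 = 339
largest Fibonacci ≤ 339 is 233; 339 − 233 = 106
largest Fibonacci ≤ 106 is 89; 106 − 89 = 17
largest Fibonacci ≤ 17 is 13; 17 − 13 = 4
largest Fibonacci ≤ 4 is 3; 4 − 3 = 1
largest Fibonacci ≤ 1 is 1; 1 − 1 = 0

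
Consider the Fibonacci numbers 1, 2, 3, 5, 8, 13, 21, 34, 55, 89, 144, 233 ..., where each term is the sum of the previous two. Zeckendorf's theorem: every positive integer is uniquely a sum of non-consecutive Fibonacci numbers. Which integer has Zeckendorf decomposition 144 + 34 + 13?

144 + 34 + 13 = 191.

191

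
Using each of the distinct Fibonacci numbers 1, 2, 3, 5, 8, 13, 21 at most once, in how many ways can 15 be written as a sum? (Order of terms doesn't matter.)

2

Starting from the Zeckendorf form and repeatedly splitting a term F_k into F_{k−1} + F_{k−2} (when neither is already used) reaches every representation.
15 = 13+2 = 8+5+2 — 2 representations.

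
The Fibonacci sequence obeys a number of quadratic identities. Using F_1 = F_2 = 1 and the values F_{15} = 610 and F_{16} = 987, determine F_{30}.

By the doubling identity F_{2k} = F_k(2F_{k+1} − F_k): F_{30} = 610·(2·987 − 610) = 610·1364 = 832040.

832040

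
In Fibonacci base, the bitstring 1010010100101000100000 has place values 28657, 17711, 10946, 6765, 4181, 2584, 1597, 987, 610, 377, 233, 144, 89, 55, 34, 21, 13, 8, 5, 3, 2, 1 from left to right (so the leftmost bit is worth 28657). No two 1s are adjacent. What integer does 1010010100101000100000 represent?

43509

Summing the place values of the 1 bits: 28657 + 10946 + 2584 + 987 + 233 + 89 + 13 = 43509.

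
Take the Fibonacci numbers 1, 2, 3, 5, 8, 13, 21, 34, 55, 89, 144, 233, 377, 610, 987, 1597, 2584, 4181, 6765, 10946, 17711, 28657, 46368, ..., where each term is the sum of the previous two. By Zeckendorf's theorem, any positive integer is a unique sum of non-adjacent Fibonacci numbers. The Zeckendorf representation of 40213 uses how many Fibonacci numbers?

3

Greedy algorithm:
40213 − 28657 = 11556
11556 − 10946 = 610
610 − 610 = 0
40213 = 28657 + 10946 + 610, which has 3 terms.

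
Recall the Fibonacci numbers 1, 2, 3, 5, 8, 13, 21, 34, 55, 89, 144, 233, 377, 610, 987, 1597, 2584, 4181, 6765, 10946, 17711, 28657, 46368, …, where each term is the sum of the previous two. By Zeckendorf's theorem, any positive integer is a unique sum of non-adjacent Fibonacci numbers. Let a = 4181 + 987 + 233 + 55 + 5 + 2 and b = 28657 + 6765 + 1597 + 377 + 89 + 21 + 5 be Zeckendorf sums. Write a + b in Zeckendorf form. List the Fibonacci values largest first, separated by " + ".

28657 + 10946 + 2584 + 610 + 144 + 21 + 8 + 3 + 1

The two numbers are 5463 and 37511, so their sum is 42974.
Greedy algorithm:
subtract 28657 from 42974: 14317 remains
subtract 10946 from 14317: 3371 remains
subtract 2584 from 3371: 787 remains
subtract 610 from 787: 177 remains
subtract 144 from 177: 33 remains
subtract 21 from 33: 12 remains
subtract 8 from 12: 4 remains
subtract 3 from 4: 1 remains
subtract 1 from 1: 0 remains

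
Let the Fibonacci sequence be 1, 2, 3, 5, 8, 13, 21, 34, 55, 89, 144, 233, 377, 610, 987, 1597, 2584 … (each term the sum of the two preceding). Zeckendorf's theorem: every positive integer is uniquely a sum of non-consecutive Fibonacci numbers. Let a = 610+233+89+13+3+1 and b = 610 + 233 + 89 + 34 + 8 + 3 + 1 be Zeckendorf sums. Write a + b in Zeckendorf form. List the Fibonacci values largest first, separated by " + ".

1597 + 233 + 89 + 8

The two numbers are 949 and 978, so their sum is 1927.
subtract 1597 from 1927: 330 remains
subtract 233 from 330: 97 remains
subtract 89 from 97: 8 remains
subtract 8 from 8: 0 remains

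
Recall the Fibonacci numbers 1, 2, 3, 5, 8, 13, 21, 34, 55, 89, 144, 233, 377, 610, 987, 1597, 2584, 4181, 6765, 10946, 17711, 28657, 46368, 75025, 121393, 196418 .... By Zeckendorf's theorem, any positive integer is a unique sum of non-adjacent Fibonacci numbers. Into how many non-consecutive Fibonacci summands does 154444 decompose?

subtract 121393 from 154444: 33051 remains
subtract 28657 from 33051: 4394 remains
subtract 4181 from 4394: 213 remains
subtract 144 from 213: 69 remains
subtract 55 from 69: 14 remains
subtract 13 from 14: 1 remains
subtract 1 from 1: 0 remains
154444 = 121393 + 28657 + 4181 + 144 + 55 + 13 + 1, which has 7 terms.

7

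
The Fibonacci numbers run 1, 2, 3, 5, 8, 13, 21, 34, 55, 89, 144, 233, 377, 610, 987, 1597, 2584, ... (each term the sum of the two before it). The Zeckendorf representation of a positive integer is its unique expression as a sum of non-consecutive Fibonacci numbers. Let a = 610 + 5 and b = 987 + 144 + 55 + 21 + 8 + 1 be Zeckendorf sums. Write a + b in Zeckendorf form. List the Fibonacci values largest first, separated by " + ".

1597 + 233 + 1

The two numbers are 615 and 1216, so their sum is 1831.
take 1597 (≤ 1831); 1831 − 1597 = 234
take 233 (≤ 234); 234 − 233 = 1
take 1 (≤ 1); 1 − 1 = 0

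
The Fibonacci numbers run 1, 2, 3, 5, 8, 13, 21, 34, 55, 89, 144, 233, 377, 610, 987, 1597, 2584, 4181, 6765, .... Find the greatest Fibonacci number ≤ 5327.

4181 ≤ 5327 < 6765, so the largest Fibonacci number not exceeding 5327 is 4181.

4181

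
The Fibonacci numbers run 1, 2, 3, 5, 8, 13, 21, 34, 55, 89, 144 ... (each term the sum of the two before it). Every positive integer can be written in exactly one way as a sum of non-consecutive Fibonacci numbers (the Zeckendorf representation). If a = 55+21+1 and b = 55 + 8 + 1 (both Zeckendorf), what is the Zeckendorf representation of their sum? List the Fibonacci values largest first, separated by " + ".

The two numbers are 77 and 64, so their sum is 141.
subtract 89 from 141: 52 remains
subtract 34 from 52: 18 remains
subtract 13 from 18: 5 remains
subtract 5 from 5: 0 remains

89 + 34 + 13 + 5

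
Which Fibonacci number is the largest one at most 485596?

317811

317811 ≤ 485596 < 514229, so the largest Fibonacci number not exceeding 485596 is 317811.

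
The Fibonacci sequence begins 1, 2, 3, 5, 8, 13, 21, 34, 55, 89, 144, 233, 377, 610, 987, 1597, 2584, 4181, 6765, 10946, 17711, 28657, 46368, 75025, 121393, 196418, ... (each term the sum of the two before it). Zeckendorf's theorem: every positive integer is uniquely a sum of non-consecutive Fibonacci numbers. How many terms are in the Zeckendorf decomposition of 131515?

largest Fibonacci ≤ 131515 is 121393; 131515 − 121393 = 10122
largest Fibonacci ≤ 10122 is 6765; 10122 − 6765 = 3357
largest Fibonacci ≤ 3357 is 2584; 3357 − 2584 = 773
largest Fibonacci ≤ 773 is 610; 773 − 610 = 163
largest Fibonacci ≤ 163 is 144; 163 − 144 = 19
largest Fibonacci ≤ 19 is 13; 19 − 13 = 6
largest Fibonacci ≤ 6 is 5; 6 − 5 = 1
largest Fibonacci ≤ 1 is 1; 1 − 1 = 0
131515 = 121393 + 6765 + 2584 + 610 + 144 + 13 + 5 + 1, which has 8 terms.

8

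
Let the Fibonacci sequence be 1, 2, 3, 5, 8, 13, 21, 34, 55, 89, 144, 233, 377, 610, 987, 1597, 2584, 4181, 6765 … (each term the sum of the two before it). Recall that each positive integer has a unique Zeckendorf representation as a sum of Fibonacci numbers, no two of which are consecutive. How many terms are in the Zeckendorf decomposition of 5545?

5545 − 4181 = 1364
1364 − 987 = 377
377 − 377 = 0
5545 = 4181 + 987 + 377, which has 3 terms.

3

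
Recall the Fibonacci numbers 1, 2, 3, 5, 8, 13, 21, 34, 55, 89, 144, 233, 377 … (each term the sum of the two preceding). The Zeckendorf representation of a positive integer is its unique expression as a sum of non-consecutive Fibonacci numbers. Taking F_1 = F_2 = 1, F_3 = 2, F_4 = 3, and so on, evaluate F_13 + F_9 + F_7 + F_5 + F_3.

F_13 + F_9 + F_7 + F_5 + F_3 = 233 + 34 + 13 + 5 + 2 = 287.

287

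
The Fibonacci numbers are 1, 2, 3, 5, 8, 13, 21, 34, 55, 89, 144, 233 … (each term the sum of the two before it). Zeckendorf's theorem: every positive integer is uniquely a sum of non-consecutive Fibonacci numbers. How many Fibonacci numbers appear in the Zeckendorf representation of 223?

Greedy algorithm:
take 144 (≤ 223); 223 − 144 = 79
take 55 (≤ 79); 79 − 55 = 24
take 21 (≤ 24); 24 − 21 = 3
take 3 (≤ 3); 3 − 3 = 0
223 = 144 + 55 + 21 + 3, which has 4 terms.

4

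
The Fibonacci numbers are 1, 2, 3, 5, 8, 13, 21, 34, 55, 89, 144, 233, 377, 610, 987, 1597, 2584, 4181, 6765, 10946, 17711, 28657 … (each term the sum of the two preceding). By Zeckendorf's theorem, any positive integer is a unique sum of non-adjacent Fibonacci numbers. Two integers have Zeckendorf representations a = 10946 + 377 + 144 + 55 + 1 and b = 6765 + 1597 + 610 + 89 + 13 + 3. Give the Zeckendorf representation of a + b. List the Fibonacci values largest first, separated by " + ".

17711 + 2584 + 233 + 55 + 13 + 3 + 1

The two numbers are 11523 and 9077, so their sum is 20600.
Greedy algorithm:
largest Fibonacci ≤ 20600 is 17711; 20600 − 17711 = 2889
largest Fibonacci ≤ 2889 is 2584; 2889 − 2584 = 305
largest Fibonacci ≤ 305 is 233; 305 − 233 = 72
largest Fibonacci ≤ 72 is 55; 72 − 55 = 17
largest Fibonacci ≤ 17 is 13; 17 − 13 = 4
largest Fibonacci ≤ 4 is 3; 4 − 3 = 1
largest Fibonacci ≤ 1 is 1; 1 − 1 = 0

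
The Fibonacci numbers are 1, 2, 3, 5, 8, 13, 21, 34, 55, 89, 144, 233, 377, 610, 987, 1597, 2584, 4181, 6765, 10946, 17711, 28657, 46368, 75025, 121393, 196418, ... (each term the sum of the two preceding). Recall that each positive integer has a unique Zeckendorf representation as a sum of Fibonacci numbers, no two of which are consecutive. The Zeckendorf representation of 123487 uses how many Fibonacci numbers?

121393 ≤ 123487 < 196418, so take 121393; remainder 2094
1597 ≤ 2094 < 2584, so take 1597; remainder 497
377 ≤ 497 < 610, so take 377; remainder 120
89 ≤ 120 < 144, so take 89; remainder 31
21 ≤ 31 < 34, so take 21; remainder 10
8 ≤ 10 < 13, so take 8; remainder 2
2 ≤ 2 < 3, so take 2; remainder 0
123487 = 121393 + 1597 + 377 + 89 + 21 + 8 + 2, which has 7 terms.

7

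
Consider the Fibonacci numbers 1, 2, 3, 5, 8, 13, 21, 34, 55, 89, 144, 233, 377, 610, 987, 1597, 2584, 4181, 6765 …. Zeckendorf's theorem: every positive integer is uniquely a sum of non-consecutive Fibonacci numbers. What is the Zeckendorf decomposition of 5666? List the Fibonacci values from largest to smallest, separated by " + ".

4181 + 987 + 377 + 89 + 21 + 8 + 3

subtract 4181 from 5666: 1485 remains
subtract 987 from 1485: 498 remains
subtract 377 from 498: 121 remains
subtract 89 from 121: 32 remains
subtract 21 from 32: 11 remains
subtract 8 from 11: 3 remains
subtract 3 from 3: 0 remains
So 5666 = 4181 + 987 + 377 + 89 + 21 + 8 + 3, with no two terms consecutive in the sequence.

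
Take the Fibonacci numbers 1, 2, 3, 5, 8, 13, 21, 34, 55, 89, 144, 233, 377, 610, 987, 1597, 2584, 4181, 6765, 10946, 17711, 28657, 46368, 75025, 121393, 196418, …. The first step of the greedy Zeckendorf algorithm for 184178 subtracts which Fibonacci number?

121393 ≤ 184178 < 196418, so the largest Fibonacci number not exceeding 184178 is 121393.

121393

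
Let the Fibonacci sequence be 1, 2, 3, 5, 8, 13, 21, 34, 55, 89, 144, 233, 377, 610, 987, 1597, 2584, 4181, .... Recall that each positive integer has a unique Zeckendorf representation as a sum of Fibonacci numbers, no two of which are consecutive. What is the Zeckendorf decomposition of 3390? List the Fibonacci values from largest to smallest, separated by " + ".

2584 ≤ 3390 < 4181, so take 2584; remainder 806
610 ≤ 806 < 987, so take 610; remainder 196
144 ≤ 196 < 233, so take 144; remainder 52
34 ≤ 52 < 55, so take 34; remainder 18
13 ≤ 18 < 21, so take 13; remainder 5
5 ≤ 5 < 8, so take 5; remainder 0
So 3390 = 2584 + 610 + 144 + 34 + 13 + 5, with no two terms consecutive in the sequence.

2584 + 610 + 144 + 34 + 13 + 5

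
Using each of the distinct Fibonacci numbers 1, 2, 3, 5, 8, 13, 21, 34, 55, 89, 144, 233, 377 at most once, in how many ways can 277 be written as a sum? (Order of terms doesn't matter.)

Starting from the Zeckendorf form and repeatedly splitting a term F_k into F_{k−1} + F_{k−2} (when neither is already used) reaches every representation.
277 = 233+34+8+2 = 233+34+5+3+2 = 233+21+13+8+2 = 144+89+34+8+2 = … (6 more), for 10 in all.

10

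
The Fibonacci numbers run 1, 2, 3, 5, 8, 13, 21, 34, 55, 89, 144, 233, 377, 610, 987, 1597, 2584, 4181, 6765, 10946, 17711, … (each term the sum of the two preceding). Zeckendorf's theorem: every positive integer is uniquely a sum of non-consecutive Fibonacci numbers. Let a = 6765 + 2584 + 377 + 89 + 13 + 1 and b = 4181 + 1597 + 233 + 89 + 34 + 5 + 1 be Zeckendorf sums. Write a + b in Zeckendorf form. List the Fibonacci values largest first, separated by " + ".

The two numbers are 9829 and 6140, so their sum is 15969.
10946 ≤ 15969 < 17711, so take 10946; remainder 5023
4181 ≤ 5023 < 6765, so take 4181; remainder 842
610 ≤ 842 < 987, so take 610; remainder 232
144 ≤ 232 < 233, so take 144; remainder 88
55 ≤ 88 < 89, so take 55; remainder 33
21 ≤ 33 < 34, so take 21; remainder 12
8 ≤ 12 < 13, so take 8; remainder 4
3 ≤ 4 < 5, so take 3; remainder 1
1 ≤ 1 < 2, so take 1; remainder 0

10946 + 4181 + 610 + 144 + 55 + 21 + 8 + 3 + 1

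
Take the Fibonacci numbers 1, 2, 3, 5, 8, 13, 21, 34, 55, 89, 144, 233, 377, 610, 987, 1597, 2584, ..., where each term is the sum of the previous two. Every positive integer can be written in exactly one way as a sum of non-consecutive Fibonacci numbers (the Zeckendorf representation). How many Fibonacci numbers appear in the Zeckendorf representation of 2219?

2219 − 1597 = 622
622 − 610 = 12
12 − 8 = 4
4 − 3 = 1
1 − 1 = 0
2219 = 1597 + 610 + 8 + 3 + 1, which has 5 terms.

5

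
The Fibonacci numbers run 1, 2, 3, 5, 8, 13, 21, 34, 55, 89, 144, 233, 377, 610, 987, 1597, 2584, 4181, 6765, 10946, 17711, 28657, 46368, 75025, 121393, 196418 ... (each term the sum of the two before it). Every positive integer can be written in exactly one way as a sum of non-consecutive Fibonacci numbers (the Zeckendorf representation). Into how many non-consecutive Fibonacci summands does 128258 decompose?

Greedily peel off the largest Fibonacci term at each step:
121393 ≤ 128258 < 196418, so take 121393; remainder 6865
6765 ≤ 6865 < 10946, so take 6765; remainder 100
89 ≤ 100 < 144, so take 89; remainder 11
8 ≤ 11 < 13, so take 8; remainder 3
3 ≤ 3 < 5, so take 3; remainder 0
128258 = 121393 + 6765 + 89 + 8 + 3, which has 5 terms.

5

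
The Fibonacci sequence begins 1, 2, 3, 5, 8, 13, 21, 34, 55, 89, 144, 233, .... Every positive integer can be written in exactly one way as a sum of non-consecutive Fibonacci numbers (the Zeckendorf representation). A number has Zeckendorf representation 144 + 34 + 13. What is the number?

144 + 34 + 13 = 191.

191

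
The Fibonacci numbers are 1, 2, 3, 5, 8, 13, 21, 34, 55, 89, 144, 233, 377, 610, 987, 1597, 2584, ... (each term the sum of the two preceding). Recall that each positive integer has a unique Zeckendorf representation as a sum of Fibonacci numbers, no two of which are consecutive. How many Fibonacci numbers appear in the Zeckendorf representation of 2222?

4

Greedy algorithm:
2222 − 1597 = 625
625 − 610 = 15
15 − 13 = 2
2 − 2 = 0
2222 = 1597 + 610 + 13 + 2, which has 4 terms.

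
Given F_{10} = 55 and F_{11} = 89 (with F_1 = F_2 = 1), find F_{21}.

10946

By F_{2k+1} = F_k² + F_{k+1}²: F_{21} = 55² + 89² = 3025 + 7921 = 10946.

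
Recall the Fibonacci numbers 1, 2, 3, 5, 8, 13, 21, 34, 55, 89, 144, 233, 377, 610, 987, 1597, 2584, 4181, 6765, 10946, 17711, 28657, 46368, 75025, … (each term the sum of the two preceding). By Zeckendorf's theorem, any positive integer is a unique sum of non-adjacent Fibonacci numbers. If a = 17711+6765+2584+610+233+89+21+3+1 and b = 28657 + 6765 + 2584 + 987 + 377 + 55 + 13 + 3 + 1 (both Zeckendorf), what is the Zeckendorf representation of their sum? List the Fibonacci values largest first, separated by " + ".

46368 + 17711 + 2584 + 610 + 144 + 34 + 8

The two numbers are 28017 and 39442, so their sum is 67459.
Greedily peel off the largest Fibonacci term at each step:
largest Fibonacci ≤ 67459 is 46368; 67459 − 46368 = 21091
largest Fibonacci ≤ 21091 is 17711; 21091 − 17711 = 3380
largest Fibonacci ≤ 3380 is 2584; 3380 − 2584 = 796
largest Fibonacci ≤ 796 is 610; 796 − 610 = 186
largest Fibonacci ≤ 186 is 144; 186 − 144 = 42
largest Fibonacci ≤ 42 is 34; 42 − 34 = 8
largest Fibonacci ≤ 8 is 8; 8 − 8 = 0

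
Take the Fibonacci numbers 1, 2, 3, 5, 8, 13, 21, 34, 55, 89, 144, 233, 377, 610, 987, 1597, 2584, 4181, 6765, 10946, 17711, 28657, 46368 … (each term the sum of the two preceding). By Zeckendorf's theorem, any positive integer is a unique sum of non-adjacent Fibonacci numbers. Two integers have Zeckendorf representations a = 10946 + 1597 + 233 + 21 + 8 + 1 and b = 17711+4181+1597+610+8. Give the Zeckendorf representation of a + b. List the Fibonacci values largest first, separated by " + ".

The two numbers are 12806 and 24107, so their sum is 36913.
Greedy algorithm:
36913 − 28657 = 8256
8256 − 6765 = 1491
1491 − 987 = 504
504 − 377 = 127
127 − 89 = 38
38 − 34 = 4
4 − 3 = 1
1 − 1 = 0

28657 + 6765 + 987 + 377 + 89 + 34 + 3 + 1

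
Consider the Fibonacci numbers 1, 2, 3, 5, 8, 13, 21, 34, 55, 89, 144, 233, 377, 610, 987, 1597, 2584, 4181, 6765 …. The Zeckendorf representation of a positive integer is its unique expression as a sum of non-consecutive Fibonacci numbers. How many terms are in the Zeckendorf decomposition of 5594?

6

Greedy algorithm:
4181 ≤ 5594 < 6765, so take 4181; remainder 1413
987 ≤ 1413 < 1597, so take 987; remainder 426
377 ≤ 426 < 610, so take 377; remainder 49
34 ≤ 49 < 55, so take 34; remainder 15
13 ≤ 15 < 21, so take 13; remainder 2
2 ≤ 2 < 3, so take 2; remainder 0
5594 = 4181 + 987 + 377 + 34 + 13 + 2, which has 6 terms.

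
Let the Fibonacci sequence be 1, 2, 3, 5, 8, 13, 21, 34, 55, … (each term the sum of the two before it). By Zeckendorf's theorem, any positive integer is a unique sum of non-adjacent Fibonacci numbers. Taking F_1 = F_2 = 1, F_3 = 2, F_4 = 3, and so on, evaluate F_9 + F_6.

F_9 + F_6 = 34 + 8 = 42.

42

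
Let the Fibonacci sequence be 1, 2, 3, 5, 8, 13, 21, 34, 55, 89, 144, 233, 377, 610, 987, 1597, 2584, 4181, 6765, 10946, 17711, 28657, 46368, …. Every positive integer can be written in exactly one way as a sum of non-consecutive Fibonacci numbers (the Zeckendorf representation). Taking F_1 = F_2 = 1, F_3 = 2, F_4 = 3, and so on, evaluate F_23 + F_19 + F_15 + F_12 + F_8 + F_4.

F_23 + F_19 + F_15 + F_12 + F_8 + F_4 = 28657 + 4181 + 610 + 144 + 21 + 3 = 33616.

33616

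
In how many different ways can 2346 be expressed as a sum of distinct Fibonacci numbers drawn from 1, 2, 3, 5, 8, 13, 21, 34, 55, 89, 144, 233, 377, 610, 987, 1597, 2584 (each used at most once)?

Each representation comes from the Zeckendorf form by replacing some F_k with F_{k−1} + F_{k−2} where possible.
2346 = 1597+610+89+34+13+3 = 1597+610+89+34+13+2+1 = 1597+610+89+34+8+5+3 = 1597+377+233+89+34+13+3 = … (24 more), for 28 in all.

28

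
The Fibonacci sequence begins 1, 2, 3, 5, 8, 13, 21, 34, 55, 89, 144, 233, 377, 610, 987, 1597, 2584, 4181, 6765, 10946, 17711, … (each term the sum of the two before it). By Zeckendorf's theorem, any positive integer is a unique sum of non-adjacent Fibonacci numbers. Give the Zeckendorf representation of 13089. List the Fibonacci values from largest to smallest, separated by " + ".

10946 + 1597 + 377 + 144 + 21 + 3 + 1

Greedy algorithm:
13089 − 10946 = 2143
2143 − 1597 = 546
546 − 377 = 169
169 − 144 = 25
25 − 21 = 4
4 − 3 = 1
1 − 1 = 0
So 13089 = 10946 + 1597 + 377 + 144 + 21 + 3 + 1, with no two terms consecutive in the sequence.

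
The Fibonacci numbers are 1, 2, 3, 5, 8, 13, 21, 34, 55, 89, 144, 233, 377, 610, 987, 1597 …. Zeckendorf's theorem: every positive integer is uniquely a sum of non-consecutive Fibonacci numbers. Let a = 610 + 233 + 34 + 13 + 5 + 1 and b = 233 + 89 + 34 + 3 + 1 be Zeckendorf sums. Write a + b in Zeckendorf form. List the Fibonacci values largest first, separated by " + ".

The two numbers are 896 and 360, so their sum is 1256.
Repeatedly subtract the largest Fibonacci number that fits:
take 987 (≤ 1256); 1256 − 987 = 269
take 233 (≤ 269); 269 − 233 = 36
take 34 (≤ 36); 36 − 34 = 2
take 2 (≤ 2); 2 − 2 = 0

987 + 233 + 34 + 2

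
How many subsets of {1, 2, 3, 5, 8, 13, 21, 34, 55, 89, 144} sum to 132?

6

Each representation comes from the Zeckendorf form by replacing some F_k with F_{k−1} + F_{k−2} where possible.
132 = 89+34+8+1 = 89+34+5+3+1 = 89+21+13+8+1 = … (3 more), for 6 in all.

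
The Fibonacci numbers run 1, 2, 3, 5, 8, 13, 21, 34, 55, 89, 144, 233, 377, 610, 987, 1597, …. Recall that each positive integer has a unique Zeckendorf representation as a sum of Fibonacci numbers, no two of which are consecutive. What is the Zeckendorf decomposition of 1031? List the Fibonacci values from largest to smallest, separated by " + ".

987 + 34 + 8 + 2

Greedily peel off the largest Fibonacci term at each step:
largest Fibonacci ≤ 1031 is 987; 1031 − 987 = 44
largest Fibonacci ≤ 44 is 34; 44 − 34 = 10
largest Fibonacci ≤ 10 is 8; 10 − 8 = 2
largest Fibonacci ≤ 2 is 2; 2 − 2 = 0
So 1031 = 987 + 34 + 8 + 2, with no two terms consecutive in the sequence.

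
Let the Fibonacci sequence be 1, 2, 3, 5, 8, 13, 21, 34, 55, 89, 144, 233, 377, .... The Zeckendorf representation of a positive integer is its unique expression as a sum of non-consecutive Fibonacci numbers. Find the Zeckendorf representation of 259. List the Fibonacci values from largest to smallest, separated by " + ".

take 233 (≤ 259); 259 − 233 = 26
take 21 (≤ 26); 26 − 21 = 5
take 5 (≤ 5); 5 − 5 = 0
So 259 = 233 + 21 + 5, with no two terms consecutive in the sequence.

233 + 21 + 5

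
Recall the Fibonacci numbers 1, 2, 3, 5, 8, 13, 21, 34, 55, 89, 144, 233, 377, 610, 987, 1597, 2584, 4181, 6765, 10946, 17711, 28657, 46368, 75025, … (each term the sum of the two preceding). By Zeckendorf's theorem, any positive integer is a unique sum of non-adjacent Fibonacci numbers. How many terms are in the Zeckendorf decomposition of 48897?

5

46368 ≤ 48897 < 75025, so take 46368; remainder 2529
1597 ≤ 2529 < 2584, so take 1597; remainder 932
610 ≤ 932 < 987, so take 610; remainder 322
233 ≤ 322 < 377, so take 233; remainder 89
89 ≤ 89 < 144, so take 89; remainder 0
48897 = 46368 + 1597 + 610 + 233 + 89, which has 5 terms.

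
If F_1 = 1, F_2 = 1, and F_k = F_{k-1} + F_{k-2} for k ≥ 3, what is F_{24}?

46368

Iterating the recurrence up to F_{16} = 987 and F_{15} = 610:
F_{17} = F_{16} + F_{15} = 987 + 610 = 1597
F_{18} = F_{17} + F_{16} = 1597 + 987 = 2584
F_{19} = F_{18} + F_{17} = 2584 + 1597 = 4181
F_{20} = F_{19} + F_{18} = 4181 + 2584 = 6765
F_{21} = F_{20} + F_{19} = 6765 + 4181 = 10946
F_{22} = F_{21} + F_{20} = 10946 + 6765 = 17711
F_{23} = F_{22} + F_{21} = 17711 + 10946 = 28657
F_{24} = F_{23} + F_{22} = 28657 + 17711 = 46368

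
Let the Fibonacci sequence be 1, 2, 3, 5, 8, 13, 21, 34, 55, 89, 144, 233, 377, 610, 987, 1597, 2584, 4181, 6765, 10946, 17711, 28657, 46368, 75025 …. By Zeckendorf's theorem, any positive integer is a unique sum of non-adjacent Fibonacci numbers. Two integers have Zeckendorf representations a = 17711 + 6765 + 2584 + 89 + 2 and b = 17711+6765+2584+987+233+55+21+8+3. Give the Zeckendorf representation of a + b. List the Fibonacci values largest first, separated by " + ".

The two numbers are 27151 and 28367, so their sum is 55518.
46368 ≤ 55518 < 75025, so take 46368; remainder 9150
6765 ≤ 9150 < 10946, so take 6765; remainder 2385
1597 ≤ 2385 < 2584, so take 1597; remainder 788
610 ≤ 788 < 987, so take 610; remainder 178
144 ≤ 178 < 233, so take 144; remainder 34
34 ≤ 34 < 55, so take 34; remainder 0

46368 + 6765 + 1597 + 610 + 144 + 34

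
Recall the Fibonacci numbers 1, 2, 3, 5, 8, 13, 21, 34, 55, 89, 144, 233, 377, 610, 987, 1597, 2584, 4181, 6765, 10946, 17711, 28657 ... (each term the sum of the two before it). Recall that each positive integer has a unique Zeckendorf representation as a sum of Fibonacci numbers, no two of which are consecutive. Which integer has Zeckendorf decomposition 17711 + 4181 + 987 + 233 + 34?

17711 + 4181 + 987 + 233 + 34 = 23146.

23146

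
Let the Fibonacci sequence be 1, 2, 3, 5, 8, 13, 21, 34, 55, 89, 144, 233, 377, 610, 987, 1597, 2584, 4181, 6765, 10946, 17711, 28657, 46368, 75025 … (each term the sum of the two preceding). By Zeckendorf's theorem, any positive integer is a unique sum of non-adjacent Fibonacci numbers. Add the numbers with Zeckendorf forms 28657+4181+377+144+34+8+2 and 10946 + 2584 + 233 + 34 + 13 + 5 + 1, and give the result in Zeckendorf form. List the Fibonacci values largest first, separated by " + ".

46368 + 610 + 233 + 8

The two numbers are 33403 and 13816, so their sum is 47219.
take 46368 (≤ 47219); 47219 − 46368 = 851
take 610 (≤ 851); 851 − 610 = 241
take 233 (≤ 241); 241 − 233 = 8
take 8 (≤ 8); 8 − 8 = 0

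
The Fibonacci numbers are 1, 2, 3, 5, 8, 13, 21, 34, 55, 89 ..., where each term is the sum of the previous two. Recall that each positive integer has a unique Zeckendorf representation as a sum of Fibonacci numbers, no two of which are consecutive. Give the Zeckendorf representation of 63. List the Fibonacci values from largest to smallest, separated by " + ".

Greedy algorithm:
63 − 55 = 8
8 − 8 = 0
So 63 = 55 + 8, with no two terms consecutive in the sequence.

55 + 8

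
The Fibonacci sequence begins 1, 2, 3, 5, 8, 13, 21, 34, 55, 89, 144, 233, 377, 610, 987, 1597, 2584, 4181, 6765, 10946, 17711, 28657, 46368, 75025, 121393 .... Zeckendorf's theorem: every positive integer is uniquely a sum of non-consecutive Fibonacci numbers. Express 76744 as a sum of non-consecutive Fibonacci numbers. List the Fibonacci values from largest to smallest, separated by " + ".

75025 + 1597 + 89 + 21 + 8 + 3 + 1

subtract 75025 from 76744: 1719 remains
subtract 1597 from 1719: 122 remains
subtract 89 from 122: 33 remains
subtract 21 from 33: 12 remains
subtract 8 from 12: 4 remains
subtract 3 from 4: 1 remains
subtract 1 from 1: 0 remains
So 76744 = 75025 + 1597 + 89 + 21 + 8 + 3 + 1, with no two terms consecutive in the sequence.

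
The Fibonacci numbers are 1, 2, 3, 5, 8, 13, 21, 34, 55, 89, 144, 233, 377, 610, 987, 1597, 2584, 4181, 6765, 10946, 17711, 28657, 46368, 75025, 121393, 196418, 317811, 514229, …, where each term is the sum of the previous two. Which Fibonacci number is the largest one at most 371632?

317811

317811 ≤ 371632 < 514229, so the largest Fibonacci number not exceeding 371632 is 317811.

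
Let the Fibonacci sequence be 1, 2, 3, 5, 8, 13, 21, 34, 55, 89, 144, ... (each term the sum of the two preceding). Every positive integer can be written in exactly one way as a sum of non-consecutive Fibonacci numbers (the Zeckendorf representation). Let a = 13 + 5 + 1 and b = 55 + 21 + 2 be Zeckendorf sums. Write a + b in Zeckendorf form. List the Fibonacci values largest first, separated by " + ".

The two numbers are 19 and 78, so their sum is 97.
Greedily peel off the largest Fibonacci term at each step:
subtract 89 from 97: 8 remains
subtract 8 from 8: 0 remains

89 + 8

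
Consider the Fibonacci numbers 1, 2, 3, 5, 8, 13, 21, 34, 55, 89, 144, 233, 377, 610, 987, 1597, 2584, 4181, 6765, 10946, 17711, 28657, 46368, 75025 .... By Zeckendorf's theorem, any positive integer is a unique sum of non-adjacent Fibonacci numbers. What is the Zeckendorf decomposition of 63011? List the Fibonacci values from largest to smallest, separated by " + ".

46368 + 10946 + 4181 + 987 + 377 + 144 + 8

Greedily peel off the largest Fibonacci term at each step:
63011: greatest Fibonacci not exceeding it is 46368, leaving 16643
16643: greatest Fibonacci not exceeding it is 10946, leaving 5697
5697: greatest Fibonacci not exceeding it is 4181, leaving 1516
1516: greatest Fibonacci not exceeding it is 987, leaving 529
529: greatest Fibonacci not exceeding it is 377, leaving 152
152: greatest Fibonacci not exceeding it is 144, leaving 8
8: greatest Fibonacci not exceeding it is 8, leaving 0
So 63011 = 46368 + 10946 + 4181 + 987 + 377 + 144 + 8, with no two terms consecutive in the sequence.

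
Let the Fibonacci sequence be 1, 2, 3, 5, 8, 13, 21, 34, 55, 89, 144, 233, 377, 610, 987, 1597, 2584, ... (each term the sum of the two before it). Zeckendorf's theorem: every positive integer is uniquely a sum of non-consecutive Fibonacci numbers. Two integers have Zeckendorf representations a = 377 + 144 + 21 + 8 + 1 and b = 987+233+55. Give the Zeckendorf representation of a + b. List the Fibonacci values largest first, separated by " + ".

1597 + 144 + 55 + 21 + 8 + 1

The two numbers are 551 and 1275, so their sum is 1826.
Greedy algorithm:
1826: greatest Fibonacci not exceeding it is 1597, leaving 229
229: greatest Fibonacci not exceeding it is 144, leaving 85
85: greatest Fibonacci not exceeding it is 55, leaving 30
30: greatest Fibonacci not exceeding it is 21, leaving 9
9: greatest Fibonacci not exceeding it is 8, leaving 1
1: greatest Fibonacci not exceeding it is 1, leaving 0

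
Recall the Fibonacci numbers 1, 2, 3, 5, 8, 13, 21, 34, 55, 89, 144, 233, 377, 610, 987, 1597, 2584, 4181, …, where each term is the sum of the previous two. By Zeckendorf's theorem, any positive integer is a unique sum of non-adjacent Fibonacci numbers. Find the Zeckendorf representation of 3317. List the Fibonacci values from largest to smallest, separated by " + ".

2584 + 610 + 89 + 34

Greedily peel off the largest Fibonacci term at each step:
3317: greatest Fibonacci not exceeding it is 2584, leaving 733
733: greatest Fibonacci not exceeding it is 610, leaving 123
123: greatest Fibonacci not exceeding it is 89, leaving 34
34: greatest Fibonacci not exceeding it is 34, leaving 0
So 3317 = 2584 + 610 + 89 + 34, with no two terms consecutive in the sequence.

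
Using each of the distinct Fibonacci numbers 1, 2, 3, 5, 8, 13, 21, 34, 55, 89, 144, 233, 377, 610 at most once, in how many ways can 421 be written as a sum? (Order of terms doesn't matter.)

Each representation comes from the Zeckendorf form by replacing some F_k with F_{k−1} + F_{k−2} where possible.
421 = 377+34+8+2 = 377+34+5+3+2 = 377+21+13+8+2 = 233+144+34+8+2 = 377+21+13+5+3+2 = … (7 more), for 12 in all.

12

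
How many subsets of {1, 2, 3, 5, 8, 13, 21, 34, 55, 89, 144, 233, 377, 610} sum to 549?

549 = 377+144+21+5+2 = 377+144+13+8+5+2 = 377+89+55+21+5+2 = 377+89+55+13+8+5+2 = 233+144+89+55+21+5+2 = … (3 more), for 8 in all.

8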